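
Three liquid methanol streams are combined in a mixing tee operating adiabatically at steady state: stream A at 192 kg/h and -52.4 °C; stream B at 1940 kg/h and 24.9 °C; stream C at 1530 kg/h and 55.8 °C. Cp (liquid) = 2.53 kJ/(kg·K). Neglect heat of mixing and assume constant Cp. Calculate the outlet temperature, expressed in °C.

Energy balance with Q = 0: Σ ṁᵢCp,ᵢ(T_out − Tᵢ) = 0
T_out = Σ ṁᵢCp,ᵢTᵢ / Σ ṁᵢCp,ᵢ
      = 312760 / 9264.9 = 33.757 °C

T_out = 33.8 °C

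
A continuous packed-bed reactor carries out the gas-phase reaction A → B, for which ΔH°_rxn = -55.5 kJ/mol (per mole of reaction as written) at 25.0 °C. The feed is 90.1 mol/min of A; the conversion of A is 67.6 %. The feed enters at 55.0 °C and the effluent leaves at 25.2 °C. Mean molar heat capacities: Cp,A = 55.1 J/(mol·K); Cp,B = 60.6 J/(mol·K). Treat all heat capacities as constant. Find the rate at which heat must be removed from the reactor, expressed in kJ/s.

Extent of reaction ξ = 0.676 × 90.1 = 60.908 mol/min
Reaction term: ξ·ΔH°_rxn = 60.908 × -55.5 = -3380.4 kJ/min
Sensible, feed 55.0→25 °C: -148.94 kJ/min
Outlet flows (mol/min): A 29.192, B 60.908
Sensible, products 25→25.2 °C: 1.0599 kJ/min
Q = ΔH = -3528.2 kJ/min = -58.804 kW
Heat removed = 58.804 kJ/s

Q_out = 58.8 kJ/s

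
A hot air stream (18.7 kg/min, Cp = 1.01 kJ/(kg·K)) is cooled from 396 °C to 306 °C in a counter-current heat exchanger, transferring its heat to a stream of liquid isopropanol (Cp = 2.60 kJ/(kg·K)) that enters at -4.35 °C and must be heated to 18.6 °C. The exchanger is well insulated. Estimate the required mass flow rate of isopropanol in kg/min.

ṁ_c = 28.5 kg/min

Heat released by hot stream: Q = 18.7 × 1.01 × (396 − 306) = 1699.8 kJ/min
Energy balance on cold side (adiabatic exchanger): Q = ṁ_c·Cp_c·(T_c,out − T_c,in)
ṁ_c = 1699.8 / [2.60 × (18.6 − -4.35)] = 28.487 kg/min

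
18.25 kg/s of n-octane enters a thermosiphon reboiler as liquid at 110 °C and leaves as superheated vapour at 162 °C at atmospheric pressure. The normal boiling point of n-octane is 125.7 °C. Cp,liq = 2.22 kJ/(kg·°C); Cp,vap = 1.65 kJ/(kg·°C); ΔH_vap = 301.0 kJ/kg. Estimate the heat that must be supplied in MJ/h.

Q = 26000 MJ/h

liquid 110→125.7 °C: 34.854 kJ/kg
vaporisation at 125.7 °C: 301 kJ/kg
vapour 125.7→162 °C: 59.895 kJ/kg
Δh = 34.854 + 301 + 59.895 = 395.75 kJ/kg
Q = ṁ·Δh = 18.25 kg/s × 395.75 kJ/kg = 7222.4 kJ/s
|Q| = 7222.4 kW = 26001 MJ/h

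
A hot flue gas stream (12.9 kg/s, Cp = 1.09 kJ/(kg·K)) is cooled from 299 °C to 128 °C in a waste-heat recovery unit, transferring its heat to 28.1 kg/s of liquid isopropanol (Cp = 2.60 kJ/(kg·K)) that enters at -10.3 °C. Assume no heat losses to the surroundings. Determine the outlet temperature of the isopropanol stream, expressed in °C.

Heat released by hot stream: Q = 12.9 × 1.09 × (299 − 128) = 2404.4 kJ/s
Energy balance on cold side (adiabatic exchanger): Q = ṁ_c·Cp_c·(T_c,out − T_c,in)
T_c,out = -10.3 + 2404.4/(28.1 × 2.60) = 22.61 °C

T_c,out = 22.6 °C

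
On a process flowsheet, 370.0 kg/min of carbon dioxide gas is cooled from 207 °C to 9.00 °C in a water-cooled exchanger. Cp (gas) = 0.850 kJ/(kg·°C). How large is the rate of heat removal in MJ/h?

Q = ṁ·Cp·ΔT = 370.0 × 0.850 × (9.00 − 207) = -62271 kJ/min
Converting: 62271 / 60 s = 1037.8 kW
Cooling duty = 3736.3 MJ/h

Q_c = 3740 MJ/h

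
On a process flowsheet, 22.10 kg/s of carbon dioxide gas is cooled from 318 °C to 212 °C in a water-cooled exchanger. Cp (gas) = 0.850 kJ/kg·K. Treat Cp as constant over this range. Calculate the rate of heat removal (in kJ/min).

Q = ṁ·Cp·ΔT = 22.10 × 0.850 × (212 − 318) = -1991.2 kJ/s
Cooling duty = 119470 kJ/min

Q_c = 119000 kJ/min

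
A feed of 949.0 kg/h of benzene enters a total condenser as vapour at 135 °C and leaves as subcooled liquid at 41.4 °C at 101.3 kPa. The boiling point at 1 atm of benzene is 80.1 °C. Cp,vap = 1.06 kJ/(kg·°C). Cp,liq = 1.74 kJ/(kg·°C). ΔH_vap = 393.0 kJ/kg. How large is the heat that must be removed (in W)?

vapour 135→80.1 °C: -58.194 kJ/kg
condensation at 80.1 °C: -393 kJ/kg
liquid 80.1→41.4 °C: -67.338 kJ/kg
Δh = -58.194 + -393 + -67.338 = -518.53 kJ/kg
Q = ṁ·Δh = 949.0 kg/h × -518.53 kJ/kg = -492090 kJ/h
|Q| = 136.69 kW = 136690 W

Q_c = 137000 W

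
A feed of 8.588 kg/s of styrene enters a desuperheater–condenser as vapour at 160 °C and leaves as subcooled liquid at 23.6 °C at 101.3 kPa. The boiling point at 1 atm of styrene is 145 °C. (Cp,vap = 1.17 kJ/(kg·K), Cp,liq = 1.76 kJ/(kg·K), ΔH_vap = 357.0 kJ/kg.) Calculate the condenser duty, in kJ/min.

Q_c = 303000 kJ/min

vapour 160→145 °C: -17.55 kJ/kg
condensation at 145 °C: -357 kJ/kg
liquid 145→23.6 °C: -213.66 kJ/kg
Δh = -17.55 + -357 + -213.66 = -588.21 kJ/kg
Q = ṁ·Δh = 8.588 kg/s × -588.21 kJ/kg = -5051.6 kJ/s
|Q| = 5051.6 kW = 303090 kJ/min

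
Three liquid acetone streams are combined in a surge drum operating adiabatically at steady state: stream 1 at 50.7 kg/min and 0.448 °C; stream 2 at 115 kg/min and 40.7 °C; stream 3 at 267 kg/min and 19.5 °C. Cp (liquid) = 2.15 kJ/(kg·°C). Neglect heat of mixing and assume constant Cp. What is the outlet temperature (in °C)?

Adiabatic, steady state ⇒ Σ ṁᵢCp,ᵢ(T_out − Tᵢ) = 0
Σ ṁᵢCp,ᵢTᵢ = 50.7×2.15×0.448 + 115×2.15×40.7 + 267×2.15×19.5 = 21306
Σ ṁᵢCp,ᵢ = 50.7×2.15 + 115×2.15 + 267×2.15 = 930.3
T_out = 21306 / 930.3 = 22.902 °C

T_out = 22.9 °C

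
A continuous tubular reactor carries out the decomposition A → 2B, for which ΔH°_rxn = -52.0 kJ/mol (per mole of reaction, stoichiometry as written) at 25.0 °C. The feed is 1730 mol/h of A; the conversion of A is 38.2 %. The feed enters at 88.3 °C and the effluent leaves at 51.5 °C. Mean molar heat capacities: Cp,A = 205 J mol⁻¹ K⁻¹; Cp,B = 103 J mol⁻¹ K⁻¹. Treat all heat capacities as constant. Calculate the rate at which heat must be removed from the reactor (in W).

Extent of reaction ξ = 0.382 × 1730 = 660.86 mol/h
Reaction term: ξ·ΔH°_rxn = 660.86 × -52.0 = -34365 kJ/h
Sensible, feed 88.3→25 °C: -22449 kJ/h
Outlet flows (mol/h): A 1069.1, B 1321.7
Sensible, products 25→51.5 °C: 9415.7 kJ/h
Q = ΔH = -47398 kJ/h = -13.166 kW
Heat removed = 13166 W

Q_out = 13200 W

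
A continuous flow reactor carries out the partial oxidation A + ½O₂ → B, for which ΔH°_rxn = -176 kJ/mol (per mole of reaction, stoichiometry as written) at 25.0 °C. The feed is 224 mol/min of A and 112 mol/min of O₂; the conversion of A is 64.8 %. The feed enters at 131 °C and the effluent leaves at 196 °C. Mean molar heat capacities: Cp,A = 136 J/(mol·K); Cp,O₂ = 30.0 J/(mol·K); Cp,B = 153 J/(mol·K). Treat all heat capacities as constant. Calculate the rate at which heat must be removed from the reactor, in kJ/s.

Extent of reaction ξ = 0.648 × 224 = 145.15 mol/min
Reaction term: ξ·ΔH°_rxn = 145.15 × -176 = -25547 kJ/min
Sensible, feed 131→25 °C: -3585.3 kJ/min
Outlet flows (mol/min): A 78.848, O₂ 39.424, B 145.15
Sensible, products 25→196 °C: 5833.5 kJ/min
Q = ΔH = -23299 kJ/min = -388.31 kW
Heat removed = 388.31 kJ/s

Q_out = 388 kJ/s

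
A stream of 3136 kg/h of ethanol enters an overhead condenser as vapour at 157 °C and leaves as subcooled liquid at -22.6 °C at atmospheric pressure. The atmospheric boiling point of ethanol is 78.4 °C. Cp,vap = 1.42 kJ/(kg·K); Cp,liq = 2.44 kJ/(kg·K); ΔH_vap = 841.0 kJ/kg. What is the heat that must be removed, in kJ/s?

vapour 157→78.4 °C: -111.61 kJ/kg
condensation at 78.4 °C: -841 kJ/kg
liquid 78.4→-22.6 °C: -246.44 kJ/kg
Δh = -111.61 + -841 + -246.44 = -1199.1 kJ/kg
Q = ṁ·Δh = 3136 kg/h × -1199.1 kJ/kg = -3.7602e+06 kJ/h
|Q| = 1044.5 kW

Q_c = 1040 kJ/s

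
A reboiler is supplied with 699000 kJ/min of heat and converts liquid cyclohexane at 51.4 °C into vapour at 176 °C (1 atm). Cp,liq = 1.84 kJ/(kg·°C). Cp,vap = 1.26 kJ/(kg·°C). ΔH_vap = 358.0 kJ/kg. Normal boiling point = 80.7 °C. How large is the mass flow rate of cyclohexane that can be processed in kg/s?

ṁ = 21.9 kg/s

Δh = 1.84×(80.7−51.4) + 358.0 + 1.26×(176−80.7) = 531.99 kJ/kg
Q = 699000 kJ/min = 11650 kJ/s = 11650 kJ/s
ṁ = Q/Δh = 11650 / 531.99 = 21.899 kg/s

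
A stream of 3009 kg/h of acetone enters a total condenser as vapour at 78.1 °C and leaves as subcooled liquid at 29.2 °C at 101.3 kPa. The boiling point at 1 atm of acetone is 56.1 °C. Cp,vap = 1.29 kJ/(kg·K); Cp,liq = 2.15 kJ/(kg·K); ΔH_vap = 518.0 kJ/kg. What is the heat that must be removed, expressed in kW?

vapour 78.1→56.1 °C: -28.38 kJ/kg
condensation at 56.1 °C: -518 kJ/kg
liquid 56.1→29.2 °C: -57.835 kJ/kg
Δh = -28.38 + -518 + -57.835 = -604.22 kJ/kg
Q = ṁ·Δh = 3009 kg/h × -604.22 kJ/kg = -1.8181e+06 kJ/h
|Q| = 505.02 kW

Q_c = 505 kW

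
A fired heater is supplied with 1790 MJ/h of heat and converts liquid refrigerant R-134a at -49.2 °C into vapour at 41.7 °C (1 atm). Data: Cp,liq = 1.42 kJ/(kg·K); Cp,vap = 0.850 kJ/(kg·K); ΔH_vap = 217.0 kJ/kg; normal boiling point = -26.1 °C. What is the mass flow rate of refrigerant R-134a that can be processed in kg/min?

Δh = 1.42×(-26.1−-49.2) + 217.0 + 0.850×(41.7−-26.1) = 307.43 kJ/kg
Q = 1790 MJ/h = 497.22 kJ/s = 29833 kJ/min
ṁ = Q/Δh = 29833 / 307.43 = 97.04 kg/min

ṁ = 97.0 kg/min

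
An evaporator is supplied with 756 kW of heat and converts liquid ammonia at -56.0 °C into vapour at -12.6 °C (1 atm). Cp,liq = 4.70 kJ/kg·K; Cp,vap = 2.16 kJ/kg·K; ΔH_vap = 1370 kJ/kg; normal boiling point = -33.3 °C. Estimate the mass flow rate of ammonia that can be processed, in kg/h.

Δh = 4.70×(-33.3−-56.0) + 1370 + 2.16×(-12.6−-33.3) = 1521.4 kJ/kg
Q = 756 kW = 756 kJ/s = 2.7216e+06 kJ/h
ṁ = Q/Δh = 2.7216e+06 / 1521.4 = 1788.9 kg/h

ṁ = 1790 kg/h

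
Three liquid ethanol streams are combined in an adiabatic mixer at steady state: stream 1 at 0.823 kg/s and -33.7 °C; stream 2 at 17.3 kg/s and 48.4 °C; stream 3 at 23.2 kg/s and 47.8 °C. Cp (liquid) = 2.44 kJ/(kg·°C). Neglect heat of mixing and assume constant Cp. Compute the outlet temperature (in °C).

No heat crosses the boundary, so H_out = H_in.
T_out = Σ ṁᵢCp,ᵢTᵢ / Σ ṁᵢCp,ᵢ
      = 4681.2 / 100.83 = 46.428 °C

T_out = 46.4 °C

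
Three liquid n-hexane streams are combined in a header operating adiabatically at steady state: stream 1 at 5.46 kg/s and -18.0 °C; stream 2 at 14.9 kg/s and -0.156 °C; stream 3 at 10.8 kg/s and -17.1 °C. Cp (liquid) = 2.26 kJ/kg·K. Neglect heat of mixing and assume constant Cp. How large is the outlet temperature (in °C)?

No heat crosses the boundary, so H_out = H_in.
Σ ṁᵢCp,ᵢTᵢ = 5.46×2.26×-18.0 + 14.9×2.26×-0.156 + 10.8×2.26×-17.1 = -644.74
Σ ṁᵢCp,ᵢ = 5.46×2.26 + 14.9×2.26 + 10.8×2.26 = 70.422
T_out = -644.74 / 70.422 = -9.1555 °C

T_out = -9.16 °C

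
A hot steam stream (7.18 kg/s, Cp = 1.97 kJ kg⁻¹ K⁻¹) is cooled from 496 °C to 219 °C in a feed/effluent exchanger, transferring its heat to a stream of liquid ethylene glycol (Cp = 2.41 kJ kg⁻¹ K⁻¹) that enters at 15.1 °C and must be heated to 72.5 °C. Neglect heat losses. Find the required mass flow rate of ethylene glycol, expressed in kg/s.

ṁ_c = 28.3 kg/s

Heat released by hot stream: Q = 7.18 × 1.97 × (496 − 219) = 3918.1 kJ/s
Energy balance on cold side (adiabatic exchanger): Q = ṁ_c·Cp_c·(T_c,out − T_c,in)
ṁ_c = 3918.1 / [2.41 × (72.5 − 15.1)] = 28.323 kg/s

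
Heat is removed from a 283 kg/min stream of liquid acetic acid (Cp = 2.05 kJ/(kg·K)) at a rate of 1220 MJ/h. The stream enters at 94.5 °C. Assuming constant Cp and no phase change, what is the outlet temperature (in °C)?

Q = 1220 MJ/h = 20333 kJ/min
ΔT = Q/(ṁ·Cp) = 20333/(283×2.05) = 35.048 K
T_out = 94.5 − 35.048 = 59.452 °C

T_out = 59.5 °C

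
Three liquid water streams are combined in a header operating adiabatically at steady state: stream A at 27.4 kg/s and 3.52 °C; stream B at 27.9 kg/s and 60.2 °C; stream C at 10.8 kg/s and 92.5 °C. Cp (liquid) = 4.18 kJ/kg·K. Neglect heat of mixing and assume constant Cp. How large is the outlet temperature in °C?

T_out = 42.0 °C

Energy balance with Q = 0: Σ ṁᵢCp,ᵢ(T_out − Tᵢ) = 0
T_out = Σ ṁᵢCp,ᵢTᵢ / Σ ṁᵢCp,ᵢ
      = 11600 / 276.3 = 41.982 °C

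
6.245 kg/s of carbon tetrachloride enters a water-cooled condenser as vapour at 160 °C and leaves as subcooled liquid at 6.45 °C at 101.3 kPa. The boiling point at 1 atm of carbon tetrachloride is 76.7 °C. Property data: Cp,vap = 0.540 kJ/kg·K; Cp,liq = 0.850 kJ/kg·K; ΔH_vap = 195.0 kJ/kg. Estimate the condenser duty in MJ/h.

Q_c = 6740 MJ/h

vapour 160→76.7 °C: -44.982 kJ/kg
condensation at 76.7 °C: -195 kJ/kg
liquid 76.7→6.45 °C: -59.712 kJ/kg
Δh = -44.982 + -195 + -59.712 = -299.69 kJ/kg
Q = ṁ·Δh = 6.245 kg/s × -299.69 kJ/kg = -1871.6 kJ/s
|Q| = 1871.6 kW = 6737.7 MJ/h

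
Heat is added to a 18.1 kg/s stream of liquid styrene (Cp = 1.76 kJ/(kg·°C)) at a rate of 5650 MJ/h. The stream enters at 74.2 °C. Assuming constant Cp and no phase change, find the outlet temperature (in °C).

Q = 5650 MJ/h = 1569.4 kJ/s
ΔT = Q/(ṁ·Cp) = 1569.4/(18.1×1.76) = 49.267 K
T_out = 74.2 + 49.267 = 123.47 °C

T_out = 123 °C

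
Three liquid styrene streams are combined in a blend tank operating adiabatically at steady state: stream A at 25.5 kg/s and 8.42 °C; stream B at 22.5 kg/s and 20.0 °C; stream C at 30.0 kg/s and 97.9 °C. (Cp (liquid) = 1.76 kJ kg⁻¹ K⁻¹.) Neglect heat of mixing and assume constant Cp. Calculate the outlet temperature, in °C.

No heat crosses the boundary, so H_out = H_in.
T_out = Σ ṁᵢCp,ᵢTᵢ / Σ ṁᵢCp,ᵢ
      = 6339 / 137.28 = 46.176 °C

T_out = 46.2 °C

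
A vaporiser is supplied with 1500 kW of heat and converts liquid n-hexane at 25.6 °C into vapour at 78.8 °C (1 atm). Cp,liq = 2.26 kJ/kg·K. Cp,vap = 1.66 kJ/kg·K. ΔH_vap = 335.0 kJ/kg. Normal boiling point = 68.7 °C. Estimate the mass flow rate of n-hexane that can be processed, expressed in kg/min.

Δh = 2.26×(68.7−25.6) + 335.0 + 1.66×(78.8−68.7) = 449.17 kJ/kg
Q = 1500 kW = 1500 kJ/s = 90000 kJ/min
ṁ = Q/Δh = 90000 / 449.17 = 200.37 kg/min

ṁ = 200 kg/min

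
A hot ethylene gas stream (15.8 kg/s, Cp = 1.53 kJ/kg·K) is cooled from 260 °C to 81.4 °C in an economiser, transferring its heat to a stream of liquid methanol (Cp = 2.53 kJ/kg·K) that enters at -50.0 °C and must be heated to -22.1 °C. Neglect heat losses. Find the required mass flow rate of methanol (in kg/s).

Heat released by hot stream: Q = 15.8 × 1.53 × (260 − 81.4) = 4317.5 kJ/s
Energy balance on cold side (adiabatic exchanger): Q = ṁ_c·Cp_c·(T_c,out − T_c,in)
ṁ_c = 4317.5 / [2.53 × (-22.1 − -50.0)] = 61.165 kg/s

ṁ_c = 61.2 kg/s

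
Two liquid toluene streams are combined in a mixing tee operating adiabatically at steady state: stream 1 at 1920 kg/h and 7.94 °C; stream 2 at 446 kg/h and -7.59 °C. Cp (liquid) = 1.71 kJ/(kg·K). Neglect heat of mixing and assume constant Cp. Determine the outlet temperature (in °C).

T_out = 5.01 °C

Adiabatic, steady state ⇒ Σ ṁᵢCp,ᵢ(T_out − Tᵢ) = 0
Σ ṁᵢCp,ᵢTᵢ = 1920×1.71×7.94 + 446×1.71×-7.59 = 20280
Σ ṁᵢCp,ᵢ = 1920×1.71 + 446×1.71 = 4045.9
T_out = 20280 / 4045.9 = 5.0125 °C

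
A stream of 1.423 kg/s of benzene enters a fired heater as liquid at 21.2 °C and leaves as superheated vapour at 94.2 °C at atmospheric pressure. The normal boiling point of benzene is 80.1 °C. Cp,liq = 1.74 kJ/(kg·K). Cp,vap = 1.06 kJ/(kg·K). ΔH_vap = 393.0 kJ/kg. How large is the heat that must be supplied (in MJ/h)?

liquid 21.2→80.1 °C: 102.49 kJ/kg
vaporisation at 80.1 °C: 393 kJ/kg
vapour 80.1→94.2 °C: 14.946 kJ/kg
Δh = 102.49 + 393 + 14.946 = 510.43 kJ/kg
Q = ṁ·Δh = 1.423 kg/s × 510.43 kJ/kg = 726.34 kJ/s
|Q| = 726.34 kW = 2614.8 MJ/h

Q = 2610 MJ/h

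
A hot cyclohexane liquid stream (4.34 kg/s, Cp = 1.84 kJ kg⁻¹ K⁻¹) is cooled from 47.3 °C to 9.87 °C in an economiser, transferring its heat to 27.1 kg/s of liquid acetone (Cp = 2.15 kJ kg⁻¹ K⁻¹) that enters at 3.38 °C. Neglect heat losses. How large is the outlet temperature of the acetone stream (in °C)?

T_c,out = 8.51 °C

Heat released by hot stream: Q = 4.34 × 1.84 × (47.3 − 9.87) = 298.9 kJ/s
Energy balance on cold side (adiabatic exchanger): Q = ṁ_c·Cp_c·(T_c,out − T_c,in)
T_c,out = 3.38 + 298.9/(27.1 × 2.15) = 8.51 °C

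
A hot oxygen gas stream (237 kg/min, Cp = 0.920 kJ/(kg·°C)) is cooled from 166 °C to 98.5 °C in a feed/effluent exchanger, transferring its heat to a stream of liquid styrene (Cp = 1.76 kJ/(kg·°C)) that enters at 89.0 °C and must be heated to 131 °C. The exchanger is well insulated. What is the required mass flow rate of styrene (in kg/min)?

Heat released by hot stream: Q = 237 × 0.920 × (166 − 98.5) = 14718 kJ/min
Energy balance on cold side (adiabatic exchanger): Q = ṁ_c·Cp_c·(T_c,out − T_c,in)
ṁ_c = 14718 / [1.76 × (131 − 89.0)] = 199.1 kg/min

ṁ_c = 199 kg/min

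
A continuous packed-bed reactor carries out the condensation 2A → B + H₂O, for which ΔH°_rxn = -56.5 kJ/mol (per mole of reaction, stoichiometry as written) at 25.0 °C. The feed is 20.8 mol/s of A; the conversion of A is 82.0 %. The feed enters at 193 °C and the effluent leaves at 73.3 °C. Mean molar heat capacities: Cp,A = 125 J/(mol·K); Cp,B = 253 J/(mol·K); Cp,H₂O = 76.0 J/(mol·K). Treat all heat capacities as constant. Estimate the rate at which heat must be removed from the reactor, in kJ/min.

Extent of reaction ξ = 0.820 × 20.8 / 2 = 8.528 mol/s
Reaction term: ξ·ΔH°_rxn = 8.528 × -56.5 = -481.83 kJ/s
Sensible, feed 193→25 °C: -436.8 kJ/s
Outlet flows (mol/s): A 3.744, B 8.528, H₂O 8.528
Sensible, products 25→73.3 °C: 158.12 kJ/s
Q = ΔH = -760.51 kJ/s = -760.51 kW
Heat removed = 45631 kJ/min

Q_out = 45600 kJ/min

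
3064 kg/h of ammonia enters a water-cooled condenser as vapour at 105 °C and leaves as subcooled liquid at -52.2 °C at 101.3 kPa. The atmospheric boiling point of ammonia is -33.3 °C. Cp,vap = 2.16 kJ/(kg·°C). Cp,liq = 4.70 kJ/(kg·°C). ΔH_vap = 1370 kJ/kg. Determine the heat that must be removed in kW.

vapour 105→-33.3 °C: -298.73 kJ/kg
condensation at -33.3 °C: -1370 kJ/kg
liquid -33.3→-52.2 °C: -88.83 kJ/kg
Δh = -298.73 + -1370 + -88.83 = -1757.6 kJ/kg
Q = ṁ·Δh = 3064 kg/h × -1757.6 kJ/kg = -5.3852e+06 kJ/h
|Q| = 1495.9 kW

Q_c = 1500 kW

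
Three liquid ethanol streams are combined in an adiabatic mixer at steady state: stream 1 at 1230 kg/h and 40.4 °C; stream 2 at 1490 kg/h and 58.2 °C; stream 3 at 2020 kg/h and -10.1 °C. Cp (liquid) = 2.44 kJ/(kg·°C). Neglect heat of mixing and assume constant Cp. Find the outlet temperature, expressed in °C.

T_out = 24.5 °C

Adiabatic, steady state ⇒ Σ ṁᵢCp,ᵢ(T_out − Tᵢ) = 0
Σ ṁᵢCp,ᵢTᵢ = 1230×2.44×40.4 + 1490×2.44×58.2 + 2020×2.44×-10.1 = 283060
Σ ṁᵢCp,ᵢ = 1230×2.44 + 1490×2.44 + 2020×2.44 = 11566
T_out = 283060 / 11566 = 24.474 °C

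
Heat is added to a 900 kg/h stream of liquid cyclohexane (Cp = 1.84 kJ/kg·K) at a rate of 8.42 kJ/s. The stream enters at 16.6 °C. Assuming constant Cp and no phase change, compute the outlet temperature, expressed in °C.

T_out = 34.9 °C

Q = 8.42 kJ/s = 30312 kJ/h
ΔT = Q/(ṁ·Cp) = 30312/(900×1.84) = 18.304 K
T_out = 16.6 + 18.304 = 34.904 °C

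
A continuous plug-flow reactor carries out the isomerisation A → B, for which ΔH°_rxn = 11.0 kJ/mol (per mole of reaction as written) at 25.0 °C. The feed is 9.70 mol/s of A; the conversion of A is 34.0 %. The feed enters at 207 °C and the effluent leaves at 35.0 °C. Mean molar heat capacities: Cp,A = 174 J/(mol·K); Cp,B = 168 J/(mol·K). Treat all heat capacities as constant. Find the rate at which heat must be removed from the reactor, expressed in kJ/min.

Extent of reaction ξ = 0.340 × 9.70 = 3.298 mol/s
Reaction term: ξ·ΔH°_rxn = 3.298 × 11.0 = 36.278 kJ/s
Sensible, feed 207→25 °C: -307.18 kJ/s
Outlet flows (mol/s): A 6.402, B 3.298
Sensible, products 25→35.0 °C: 16.68 kJ/s
Q = ΔH = -254.22 kJ/s = -254.22 kW
Heat removed = 15253 kJ/min

Q_out = 15300 kJ/min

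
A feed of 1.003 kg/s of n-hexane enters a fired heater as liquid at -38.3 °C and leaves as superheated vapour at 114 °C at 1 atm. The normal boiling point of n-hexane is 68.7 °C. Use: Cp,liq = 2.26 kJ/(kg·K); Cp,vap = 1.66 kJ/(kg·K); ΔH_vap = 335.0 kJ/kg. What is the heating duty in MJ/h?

Q = 2350 MJ/h

liquid -38.3→68.7 °C: 241.82 kJ/kg
vaporisation at 68.7 °C: 335 kJ/kg
vapour 68.7→114 °C: 75.198 kJ/kg
Δh = 241.82 + 335 + 75.198 = 652.02 kJ/kg
Q = ṁ·Δh = 1.003 kg/s × 652.02 kJ/kg = 653.97 kJ/s
|Q| = 653.97 kW = 2354.3 MJ/h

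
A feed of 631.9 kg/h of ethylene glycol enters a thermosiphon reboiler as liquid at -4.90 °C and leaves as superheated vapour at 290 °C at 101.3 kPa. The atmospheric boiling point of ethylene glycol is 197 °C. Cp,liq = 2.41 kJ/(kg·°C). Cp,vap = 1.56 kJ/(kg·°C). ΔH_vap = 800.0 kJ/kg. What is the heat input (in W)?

liquid -4.90→197 °C: 486.58 kJ/kg
vaporisation at 197 °C: 800 kJ/kg
vapour 197→290 °C: 145.08 kJ/kg
Δh = 486.58 + 800 + 145.08 = 1431.7 kJ/kg
Q = ṁ·Δh = 631.9 kg/h × 1431.7 kJ/kg = 904670 kJ/h
|Q| = 251.3 kW = 251300 W

Q = 251000 W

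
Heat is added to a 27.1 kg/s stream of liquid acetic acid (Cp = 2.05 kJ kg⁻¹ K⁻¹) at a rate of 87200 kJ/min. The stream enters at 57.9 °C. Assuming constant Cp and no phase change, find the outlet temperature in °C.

Q = 87200 kJ/min = 1453.3 kJ/s
ΔT = Q/(ṁ·Cp) = 1453.3/(27.1×2.05) = 26.16 K
T_out = 57.9 + 26.16 = 84.06 °C

T_out = 84.1 °C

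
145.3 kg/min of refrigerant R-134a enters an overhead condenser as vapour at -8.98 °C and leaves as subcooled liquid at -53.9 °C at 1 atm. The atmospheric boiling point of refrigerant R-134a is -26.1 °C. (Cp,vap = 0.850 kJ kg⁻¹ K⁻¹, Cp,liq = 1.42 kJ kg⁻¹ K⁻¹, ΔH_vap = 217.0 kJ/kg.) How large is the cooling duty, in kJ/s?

vapour -8.98→-26.1 °C: -14.552 kJ/kg
condensation at -26.1 °C: -217 kJ/kg
liquid -26.1→-53.9 °C: -39.476 kJ/kg
Δh = -14.552 + -217 + -39.476 = -271.03 kJ/kg
Q = ṁ·Δh = 145.3 kg/min × -271.03 kJ/kg = -39380 kJ/min
|Q| = 656.34 kW

Q_c = 656 kJ/s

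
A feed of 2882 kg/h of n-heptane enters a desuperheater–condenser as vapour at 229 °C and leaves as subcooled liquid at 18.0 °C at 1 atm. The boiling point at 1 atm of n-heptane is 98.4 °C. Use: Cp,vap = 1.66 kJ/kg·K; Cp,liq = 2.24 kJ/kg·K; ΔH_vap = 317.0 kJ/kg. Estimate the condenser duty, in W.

vapour 229→98.4 °C: -216.8 kJ/kg
condensation at 98.4 °C: -317 kJ/kg
liquid 98.4→18.0 °C: -180.1 kJ/kg
Δh = -216.8 + -317 + -180.1 = -713.89 kJ/kg
Q = ṁ·Δh = 2882 kg/h × -713.89 kJ/kg = -2.0574e+06 kJ/h
|Q| = 571.51 kW = 571510 W

Q_c = 572000 W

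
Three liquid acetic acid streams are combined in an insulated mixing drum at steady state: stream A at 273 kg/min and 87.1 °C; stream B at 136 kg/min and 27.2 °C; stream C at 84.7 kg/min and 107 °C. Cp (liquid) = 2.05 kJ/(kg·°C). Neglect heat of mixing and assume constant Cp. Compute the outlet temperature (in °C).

Adiabatic, steady state ⇒ Σ ṁᵢCp,ᵢ(T_out − Tᵢ) = 0
T_out = Σ ṁᵢCp,ᵢTᵢ / Σ ṁᵢCp,ᵢ
      = 74908 / 1012.1 = 74.013 °C

T_out = 74.0 °C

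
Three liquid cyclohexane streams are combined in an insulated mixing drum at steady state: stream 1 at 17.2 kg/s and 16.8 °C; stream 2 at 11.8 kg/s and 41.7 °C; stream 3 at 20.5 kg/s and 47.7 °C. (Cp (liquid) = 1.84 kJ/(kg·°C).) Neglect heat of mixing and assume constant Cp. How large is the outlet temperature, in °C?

No heat crosses the boundary, so H_out = H_in.
Σ ṁᵢCp,ᵢTᵢ = 17.2×1.84×16.8 + 11.8×1.84×41.7 + 20.5×1.84×47.7 = 3236.3
Σ ṁᵢCp,ᵢ = 17.2×1.84 + 11.8×1.84 + 20.5×1.84 = 91.08
T_out = 3236.3 / 91.08 = 35.533 °C

T_out = 35.5 °C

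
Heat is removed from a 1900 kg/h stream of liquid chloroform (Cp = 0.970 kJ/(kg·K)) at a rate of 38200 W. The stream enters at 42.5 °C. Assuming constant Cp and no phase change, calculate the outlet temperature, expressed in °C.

T_out = -32.1 °C

Q = 38200 W = 137520 kJ/h
ΔT = Q/(ṁ·Cp) = 137520/(1900×0.970) = 74.617 K
T_out = 42.5 − 74.617 = -32.117 °C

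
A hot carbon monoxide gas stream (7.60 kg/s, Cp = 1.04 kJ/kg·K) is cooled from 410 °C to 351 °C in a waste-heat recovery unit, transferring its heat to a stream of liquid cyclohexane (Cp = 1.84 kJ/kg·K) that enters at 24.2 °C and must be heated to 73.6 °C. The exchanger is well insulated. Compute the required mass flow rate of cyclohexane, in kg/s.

Heat released by hot stream: Q = 7.60 × 1.04 × (410 − 351) = 466.34 kJ/s
Energy balance on cold side (adiabatic exchanger): Q = ṁ_c·Cp_c·(T_c,out − T_c,in)
ṁ_c = 466.34 / [1.84 × (73.6 − 24.2)] = 5.1304 kg/s

ṁ_c = 5.13 kg/s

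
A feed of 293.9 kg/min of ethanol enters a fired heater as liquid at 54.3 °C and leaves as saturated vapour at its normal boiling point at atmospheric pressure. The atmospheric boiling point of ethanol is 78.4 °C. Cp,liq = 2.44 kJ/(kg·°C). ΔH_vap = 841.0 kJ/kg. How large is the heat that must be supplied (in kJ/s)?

Q = 4410 kJ/s

liquid 54.3→78.4 °C: 58.804 kJ/kg
vaporisation at 78.4 °C: 841 kJ/kg
Δh = 58.804 + 841 = 899.8 kJ/kg
Q = ṁ·Δh = 293.9 kg/min × 899.8 kJ/kg = 264450 kJ/min
|Q| = 4407.5 kW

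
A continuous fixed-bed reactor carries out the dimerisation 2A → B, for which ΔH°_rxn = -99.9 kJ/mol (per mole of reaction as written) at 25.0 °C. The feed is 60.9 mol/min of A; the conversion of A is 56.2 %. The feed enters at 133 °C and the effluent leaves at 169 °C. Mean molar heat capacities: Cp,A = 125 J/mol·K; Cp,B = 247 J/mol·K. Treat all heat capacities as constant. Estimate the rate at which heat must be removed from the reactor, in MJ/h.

Q_out = 86.6 MJ/h

Extent of reaction ξ = 0.562 × 60.9 / 2 = 17.113 mol/min
Reaction term: ξ·ΔH°_rxn = 17.113 × -99.9 = -1709.6 kJ/min
Sensible, feed 133→25 °C: -822.15 kJ/min
Outlet flows (mol/min): A 26.674, B 17.113
Sensible, products 25→169 °C: 1088.8 kJ/min
Q = ΔH = -1442.9 kJ/min = -24.049 kW
Heat removed = 86.575 MJ/h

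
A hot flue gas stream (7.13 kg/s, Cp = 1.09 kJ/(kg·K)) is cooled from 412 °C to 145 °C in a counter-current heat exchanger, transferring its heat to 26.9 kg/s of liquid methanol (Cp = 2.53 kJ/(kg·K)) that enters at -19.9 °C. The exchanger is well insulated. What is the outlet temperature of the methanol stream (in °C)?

T_c,out = 10.6 °C

Heat released by hot stream: Q = 7.13 × 1.09 × (412 − 145) = 2075 kJ/s
Energy balance on cold side (adiabatic exchanger): Q = ṁ_c·Cp_c·(T_c,out − T_c,in)
T_c,out = -19.9 + 2075/(26.9 × 2.53) = 10.59 °C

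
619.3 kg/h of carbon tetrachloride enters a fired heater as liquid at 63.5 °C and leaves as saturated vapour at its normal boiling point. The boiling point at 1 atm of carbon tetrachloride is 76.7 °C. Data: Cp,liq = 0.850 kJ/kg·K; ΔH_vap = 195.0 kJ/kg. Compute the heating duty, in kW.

liquid 63.5→76.7 °C: 11.22 kJ/kg
vaporisation at 76.7 °C: 195 kJ/kg
Δh = 11.22 + 195 = 206.22 kJ/kg
Q = ṁ·Δh = 619.3 kg/h × 206.22 kJ/kg = 127710 kJ/h
|Q| = 35.476 kW

Q = 35.5 kW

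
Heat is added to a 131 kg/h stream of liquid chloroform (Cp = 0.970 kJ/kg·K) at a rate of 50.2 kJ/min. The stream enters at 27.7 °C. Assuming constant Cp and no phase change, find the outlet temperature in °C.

T_out = 51.4 °C

Q = 50.2 kJ/min = 3012 kJ/h
ΔT = Q/(ṁ·Cp) = 3012/(131×0.970) = 23.703 K
T_out = 27.7 + 23.703 = 51.403 °C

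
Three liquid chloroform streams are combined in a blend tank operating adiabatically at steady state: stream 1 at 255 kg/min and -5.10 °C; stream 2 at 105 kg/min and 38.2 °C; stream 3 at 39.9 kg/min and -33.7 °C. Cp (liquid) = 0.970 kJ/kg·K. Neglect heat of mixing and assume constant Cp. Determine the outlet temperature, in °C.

T_out = 3.42 °C

No heat crosses the boundary, so H_out = H_in.
Σ ṁᵢCp,ᵢTᵢ = 255×0.970×-5.10 + 105×0.970×38.2 + 39.9×0.970×-33.7 = 1324.9
Σ ṁᵢCp,ᵢ = 255×0.970 + 105×0.970 + 39.9×0.970 = 387.9
T_out = 1324.9 / 387.9 = 3.4155 °C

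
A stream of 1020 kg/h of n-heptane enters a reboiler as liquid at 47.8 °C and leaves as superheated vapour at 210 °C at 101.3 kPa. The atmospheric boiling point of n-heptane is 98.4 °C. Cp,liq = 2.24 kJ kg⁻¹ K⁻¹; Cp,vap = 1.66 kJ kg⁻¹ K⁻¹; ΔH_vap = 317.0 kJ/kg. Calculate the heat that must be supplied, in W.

liquid 47.8→98.4 °C: 113.34 kJ/kg
vaporisation at 98.4 °C: 317 kJ/kg
vapour 98.4→210 °C: 185.26 kJ/kg
Δh = 113.34 + 317 + 185.26 = 615.6 kJ/kg
Q = ṁ·Δh = 1020 kg/h × 615.6 kJ/kg = 627910 kJ/h
|Q| = 174.42 kW = 174420 W

Q = 174000 W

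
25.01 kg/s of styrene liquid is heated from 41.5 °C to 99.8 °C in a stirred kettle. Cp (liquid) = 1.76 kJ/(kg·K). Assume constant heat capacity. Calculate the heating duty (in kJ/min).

Q = 154000 kJ/min

Q = ṁ·Cp·ΔT = 25.01 × 1.76 × (99.8 − 41.5) = 2566.2 kJ/s
Heating duty = 153970 kJ/min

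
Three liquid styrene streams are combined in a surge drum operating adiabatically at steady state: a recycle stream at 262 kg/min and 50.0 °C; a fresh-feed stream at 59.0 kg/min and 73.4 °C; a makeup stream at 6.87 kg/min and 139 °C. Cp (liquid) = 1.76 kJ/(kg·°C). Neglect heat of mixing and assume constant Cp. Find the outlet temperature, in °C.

T_out = 56.1 °C

Energy balance with Q = 0: Σ ṁᵢCp,ᵢ(T_out − Tᵢ) = 0
T_out = Σ ṁᵢCp,ᵢTᵢ / Σ ṁᵢCp,ᵢ
      = 32359 / 577.05 = 56.076 °C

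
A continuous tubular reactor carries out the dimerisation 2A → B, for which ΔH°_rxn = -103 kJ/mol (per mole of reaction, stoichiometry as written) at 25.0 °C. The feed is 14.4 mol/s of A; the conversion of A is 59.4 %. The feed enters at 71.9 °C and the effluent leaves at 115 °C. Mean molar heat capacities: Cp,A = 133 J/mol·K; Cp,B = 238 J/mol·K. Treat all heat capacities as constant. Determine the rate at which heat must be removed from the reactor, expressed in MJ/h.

Q_out = 1330 MJ/h

Extent of reaction ξ = 0.594 × 14.4 / 2 = 4.2768 mol/s
Reaction term: ξ·ΔH°_rxn = 4.2768 × -103 = -440.51 kJ/s
Sensible, feed 71.9→25 °C: -89.823 kJ/s
Outlet flows (mol/s): A 5.8464, B 4.2768
Sensible, products 25→115 °C: 161.59 kJ/s
Q = ΔH = -368.74 kJ/s = -368.74 kW
Heat removed = 1327.5 MJ/h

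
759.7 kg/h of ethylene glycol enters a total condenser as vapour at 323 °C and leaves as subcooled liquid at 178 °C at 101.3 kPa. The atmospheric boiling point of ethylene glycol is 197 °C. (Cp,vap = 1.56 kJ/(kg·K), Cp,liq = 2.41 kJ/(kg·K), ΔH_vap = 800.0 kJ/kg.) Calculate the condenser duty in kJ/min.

Q_c = 13200 kJ/min

vapour 323→197 °C: -196.56 kJ/kg
condensation at 197 °C: -800 kJ/kg
liquid 197→178 °C: -45.79 kJ/kg
Δh = -196.56 + -800 + -45.79 = -1042.3 kJ/kg
Q = ṁ·Δh = 759.7 kg/h × -1042.3 kJ/kg = -791870 kJ/h
|Q| = 219.96 kW = 13198 kJ/min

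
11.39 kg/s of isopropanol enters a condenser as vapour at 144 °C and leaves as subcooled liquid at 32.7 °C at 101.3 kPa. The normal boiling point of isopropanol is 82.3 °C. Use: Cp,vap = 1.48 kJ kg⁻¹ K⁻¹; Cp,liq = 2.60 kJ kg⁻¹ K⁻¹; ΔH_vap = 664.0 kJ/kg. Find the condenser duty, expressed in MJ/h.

Q_c = 36300 MJ/h

vapour 144→82.3 °C: -91.316 kJ/kg
condensation at 82.3 °C: -664 kJ/kg
liquid 82.3→32.7 °C: -128.96 kJ/kg
Δh = -91.316 + -664 + -128.96 = -884.28 kJ/kg
Q = ṁ·Δh = 11.39 kg/s × -884.28 kJ/kg = -10072 kJ/s
|Q| = 10072 kW = 36259 MJ/h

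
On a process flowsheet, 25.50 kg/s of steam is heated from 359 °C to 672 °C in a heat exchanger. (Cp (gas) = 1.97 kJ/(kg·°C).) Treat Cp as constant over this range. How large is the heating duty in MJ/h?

Q = 56600 MJ/h

Q = ṁ·Cp·ΔT = 25.50 × 1.97 × (672 − 359) = 15724 kJ/s
Heating duty = 56605 MJ/h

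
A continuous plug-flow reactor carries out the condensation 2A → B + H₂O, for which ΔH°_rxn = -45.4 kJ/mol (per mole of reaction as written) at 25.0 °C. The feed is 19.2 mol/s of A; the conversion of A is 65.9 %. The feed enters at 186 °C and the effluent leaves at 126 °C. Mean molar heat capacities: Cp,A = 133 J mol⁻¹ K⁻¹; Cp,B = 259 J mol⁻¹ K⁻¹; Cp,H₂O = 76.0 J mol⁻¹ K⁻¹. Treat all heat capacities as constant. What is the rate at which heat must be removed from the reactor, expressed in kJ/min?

Extent of reaction ξ = 0.659 × 19.2 / 2 = 6.3264 mol/s
Reaction term: ξ·ΔH°_rxn = 6.3264 × -45.4 = -287.22 kJ/s
Sensible, feed 186→25 °C: -411.13 kJ/s
Outlet flows (mol/s): A 6.5472, B 6.3264, H₂O 6.3264
Sensible, products 25→126 °C: 302 kJ/s
Q = ΔH = -396.35 kJ/s = -396.35 kW
Heat removed = 23781 kJ/min

Q_out = 23800 kJ/min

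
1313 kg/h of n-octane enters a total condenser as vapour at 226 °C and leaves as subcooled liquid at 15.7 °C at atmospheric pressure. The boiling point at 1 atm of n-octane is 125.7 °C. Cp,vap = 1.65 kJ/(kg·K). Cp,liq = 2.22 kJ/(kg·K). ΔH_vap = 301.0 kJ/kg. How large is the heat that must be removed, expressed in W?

Q_c = 259000 W

vapour 226→125.7 °C: -165.49 kJ/kg
condensation at 125.7 °C: -301 kJ/kg
liquid 125.7→15.7 °C: -244.2 kJ/kg
Δh = -165.49 + -301 + -244.2 = -710.69 kJ/kg
Q = ṁ·Δh = 1313 kg/h × -710.69 kJ/kg = -933140 kJ/h
|Q| = 259.21 kW = 259210 W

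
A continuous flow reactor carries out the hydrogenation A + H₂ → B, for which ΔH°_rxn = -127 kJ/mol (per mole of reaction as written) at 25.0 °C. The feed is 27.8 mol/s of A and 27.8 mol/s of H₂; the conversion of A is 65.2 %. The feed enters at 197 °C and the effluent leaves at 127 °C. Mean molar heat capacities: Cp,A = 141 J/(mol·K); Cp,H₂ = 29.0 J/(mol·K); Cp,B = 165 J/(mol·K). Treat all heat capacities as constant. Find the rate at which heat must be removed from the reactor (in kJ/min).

Extent of reaction ξ = 0.652 × 27.8 = 18.126 mol/s
Reaction term: ξ·ΔH°_rxn = 18.126 × -127 = -2302 kJ/s
Sensible, feed 197→25 °C: -812.87 kJ/s
Outlet flows (mol/s): A 9.6744, H₂ 9.6744, B 18.126
Sensible, products 25→127 °C: 472.81 kJ/s
Q = ΔH = -2642 kJ/s = -2642 kW
Heat removed = 158520 kJ/min

Q_out = 159000 kJ/min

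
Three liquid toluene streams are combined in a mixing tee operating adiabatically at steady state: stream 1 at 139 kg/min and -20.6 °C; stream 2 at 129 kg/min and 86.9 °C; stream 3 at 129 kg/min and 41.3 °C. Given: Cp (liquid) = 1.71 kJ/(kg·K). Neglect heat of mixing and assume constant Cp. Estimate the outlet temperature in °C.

T_out = 34.4 °C

No heat crosses the boundary, so H_out = H_in.
Σ ṁᵢCp,ᵢTᵢ = 139×1.71×-20.6 + 129×1.71×86.9 + 129×1.71×41.3 = 23383
Σ ṁᵢCp,ᵢ = 139×1.71 + 129×1.71 + 129×1.71 = 678.87
T_out = 23383 / 678.87 = 34.444 °C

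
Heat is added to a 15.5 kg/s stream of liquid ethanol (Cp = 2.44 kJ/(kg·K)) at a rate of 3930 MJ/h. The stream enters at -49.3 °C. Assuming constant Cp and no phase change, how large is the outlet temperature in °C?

Q = 3930 MJ/h = 1091.7 kJ/s
ΔT = Q/(ṁ·Cp) = 1091.7/(15.5×2.44) = 28.865 K
T_out = -49.3 + 28.865 = -20.435 °C

T_out = -20.4 °C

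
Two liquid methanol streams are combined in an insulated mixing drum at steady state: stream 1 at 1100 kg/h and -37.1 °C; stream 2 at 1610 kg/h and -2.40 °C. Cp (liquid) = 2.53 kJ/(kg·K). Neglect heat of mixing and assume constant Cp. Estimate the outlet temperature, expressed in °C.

Energy balance with Q = 0: Σ ṁᵢCp,ᵢ(T_out − Tᵢ) = 0
T_out = Σ ṁᵢCp,ᵢTᵢ / Σ ṁᵢCp,ᵢ
      = -113030 / 6856.3 = -16.485 °C

T_out = -16.5 °C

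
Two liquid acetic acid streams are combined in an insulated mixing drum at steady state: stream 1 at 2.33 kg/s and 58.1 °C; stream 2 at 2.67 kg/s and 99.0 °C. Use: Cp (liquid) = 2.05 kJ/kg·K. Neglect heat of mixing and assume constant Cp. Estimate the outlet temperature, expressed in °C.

T_out = 79.9 °C

Energy balance with Q = 0: Σ ṁᵢCp,ᵢ(T_out − Tᵢ) = 0
T_out = Σ ṁᵢCp,ᵢTᵢ / Σ ṁᵢCp,ᵢ
      = 819.39 / 10.25 = 79.941 °C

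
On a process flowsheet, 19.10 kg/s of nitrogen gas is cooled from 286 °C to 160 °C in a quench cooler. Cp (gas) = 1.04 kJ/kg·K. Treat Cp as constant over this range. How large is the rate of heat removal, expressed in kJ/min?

Q_c = 150000 kJ/min

Q = ṁ·Cp·ΔT = 19.10 × 1.04 × (160 − 286) = -2502.9 kJ/s
Cooling duty = 150170 kJ/min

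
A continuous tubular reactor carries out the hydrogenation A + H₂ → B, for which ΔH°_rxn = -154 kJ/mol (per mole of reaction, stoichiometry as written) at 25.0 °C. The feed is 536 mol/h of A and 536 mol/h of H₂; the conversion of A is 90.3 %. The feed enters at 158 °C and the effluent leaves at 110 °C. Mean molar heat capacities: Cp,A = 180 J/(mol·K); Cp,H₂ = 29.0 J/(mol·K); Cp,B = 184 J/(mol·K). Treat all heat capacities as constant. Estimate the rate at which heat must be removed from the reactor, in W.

Extent of reaction ξ = 0.903 × 536 = 484.01 mol/h
Reaction term: ξ·ΔH°_rxn = 484.01 × -154 = -74537 kJ/h
Sensible, feed 158→25 °C: -14899 kJ/h
Outlet flows (mol/h): A 51.992, H₂ 51.992, B 484.01
Sensible, products 25→110 °C: 8493.5 kJ/h
Q = ΔH = -80943 kJ/h = -22.484 kW
Heat removed = 22484 W

Q_out = 22500 W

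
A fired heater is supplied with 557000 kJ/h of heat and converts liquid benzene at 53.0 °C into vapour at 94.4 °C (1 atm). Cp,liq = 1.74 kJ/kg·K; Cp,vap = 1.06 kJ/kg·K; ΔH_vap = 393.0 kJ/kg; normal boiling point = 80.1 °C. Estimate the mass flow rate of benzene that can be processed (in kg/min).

Δh = 1.74×(80.1−53.0) + 393.0 + 1.06×(94.4−80.1) = 455.31 kJ/kg
Q = 557000 kJ/h = 154.72 kJ/s = 9283.3 kJ/min
ṁ = Q/Δh = 9283.3 / 455.31 = 20.389 kg/min

ṁ = 20.4 kg/min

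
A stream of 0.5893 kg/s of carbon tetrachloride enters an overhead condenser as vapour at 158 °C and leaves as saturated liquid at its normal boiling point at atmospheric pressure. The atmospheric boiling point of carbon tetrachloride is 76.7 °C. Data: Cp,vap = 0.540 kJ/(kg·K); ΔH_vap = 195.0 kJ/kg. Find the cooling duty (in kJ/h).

vapour 158→76.7 °C: -43.902 kJ/kg
condensation at 76.7 °C: -195 kJ/kg
Δh = -43.902 + -195 = -238.9 kJ/kg
Q = ṁ·Δh = 0.5893 kg/s × -238.9 kJ/kg = -140.78 kJ/s
|Q| = 140.78 kW = 506830 kJ/h

Q_c = 507000 kJ/h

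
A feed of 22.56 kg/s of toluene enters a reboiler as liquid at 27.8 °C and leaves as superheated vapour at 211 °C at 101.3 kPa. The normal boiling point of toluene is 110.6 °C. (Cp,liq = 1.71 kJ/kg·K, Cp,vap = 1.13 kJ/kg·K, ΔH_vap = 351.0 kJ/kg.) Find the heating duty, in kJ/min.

liquid 27.8→110.6 °C: 141.59 kJ/kg
vaporisation at 110.6 °C: 351 kJ/kg
vapour 110.6→211 °C: 113.45 kJ/kg
Δh = 141.59 + 351 + 113.45 = 606.04 kJ/kg
Q = ṁ·Δh = 22.56 kg/s × 606.04 kJ/kg = 13672 kJ/s
|Q| = 13672 kW = 820340 kJ/min

Q = 820000 kJ/min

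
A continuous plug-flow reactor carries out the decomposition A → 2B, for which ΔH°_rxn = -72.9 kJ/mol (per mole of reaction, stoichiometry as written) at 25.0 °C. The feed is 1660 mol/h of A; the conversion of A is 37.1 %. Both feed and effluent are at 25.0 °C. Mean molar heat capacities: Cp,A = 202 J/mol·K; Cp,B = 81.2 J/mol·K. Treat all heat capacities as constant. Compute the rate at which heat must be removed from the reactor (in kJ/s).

Q_out = 12.5 kJ/s

Extent of reaction ξ = 0.371 × 1660 = 615.86 mol/h
Reaction term: ξ·ΔH°_rxn = 615.86 × -72.9 = -44896 kJ/h
Q = ΔH = -44896 kJ/h = -12.471 kW
Heat removed = 12.471 kJ/s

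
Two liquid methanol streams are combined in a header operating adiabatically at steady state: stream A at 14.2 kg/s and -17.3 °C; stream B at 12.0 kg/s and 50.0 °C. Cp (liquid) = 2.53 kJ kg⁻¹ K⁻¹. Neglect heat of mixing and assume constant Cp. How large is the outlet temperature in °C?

T_out = 13.5 °C

No heat crosses the boundary, so H_out = H_in.
Σ ṁᵢCp,ᵢTᵢ = 14.2×2.53×-17.3 + 12.0×2.53×50.0 = 896.48
Σ ṁᵢCp,ᵢ = 14.2×2.53 + 12.0×2.53 = 66.286
T_out = 896.48 / 66.286 = 13.524 °C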